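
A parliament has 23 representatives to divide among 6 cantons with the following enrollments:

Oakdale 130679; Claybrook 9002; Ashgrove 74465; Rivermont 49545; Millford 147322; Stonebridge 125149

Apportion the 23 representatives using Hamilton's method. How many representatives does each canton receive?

Oakdale=6, Claybrook=1, Ashgrove=3, Rivermont=2, Millford=6, Stonebridge=5

Standard divisor: 536162 ÷ 23 ≈ 23311.391.
Standard quotas: Oakdale 5.6058, Claybrook 0.3862, Ashgrove 3.1944, Rivermont 2.1254, Millford 6.3197, Stonebridge 5.3686.
Lower quotas: Oakdale 5, Claybrook 0, Ashgrove 3, Rivermont 2, Millford 6, Stonebridge 5 (sum 21, leaving 2 seats).
Remainders in descending order: Oakdale 0.6058, Claybrook 0.3862, Stonebridge 0.3686, Millford 0.3197, Ashgrove 0.1944, Rivermont 0.1254.
The surplus seats go to Oakdale, Claybrook.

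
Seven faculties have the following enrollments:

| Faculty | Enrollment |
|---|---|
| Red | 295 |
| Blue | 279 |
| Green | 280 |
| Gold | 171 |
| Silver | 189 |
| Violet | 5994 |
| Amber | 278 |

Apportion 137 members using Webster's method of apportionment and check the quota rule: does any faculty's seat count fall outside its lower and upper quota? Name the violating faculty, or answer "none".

Violet

Standard quotas: Red 5.399, Blue 5.106, Green 5.124, Gold 3.129, Silver 3.459, Violet 109.695, Amber 5.088.
Webster allocation: Red 5, Blue 5, Green 5, Gold 3, Silver 3, Violet 111, Amber 5.
Violet has quota 109.695 (lower 109, upper 110) but receives 111 — outside the quota interval.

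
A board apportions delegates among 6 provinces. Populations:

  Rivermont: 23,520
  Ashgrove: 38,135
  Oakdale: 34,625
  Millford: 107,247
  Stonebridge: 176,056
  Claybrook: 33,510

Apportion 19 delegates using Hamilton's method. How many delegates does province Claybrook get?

1

Total 413093; standard divisor 413093/19 ≈ 21741.737.
Standard quotas: Rivermont 1.0818, Ashgrove 1.7540, Oakdale 1.5926, Millford 4.9328, Stonebridge 8.0976, Claybrook 1.5413.
Lower quotas: Rivermont 1, Ashgrove 1, Oakdale 1, Millford 4, Stonebridge 8, Claybrook 1 (sum 16, leaving 3 seats).
Remainders in descending order: Millford 0.9328, Ashgrove 0.7540, Oakdale 0.5926, Claybrook 0.5413, Stonebridge 0.0976, Rivermont 0.0818.
The surplus seats go to Millford, Ashgrove, Oakdale.
Claybrook receives 1.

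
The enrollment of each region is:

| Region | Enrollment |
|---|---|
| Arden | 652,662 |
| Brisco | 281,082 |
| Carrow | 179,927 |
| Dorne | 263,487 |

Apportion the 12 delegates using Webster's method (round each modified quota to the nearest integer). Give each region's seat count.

Arden 6, Brisco 2, Carrow 2, Dorne 2

Standard divisor 1377158/12 ≈ 114763.167; standard quotas: Arden 5.687, Brisco 2.449, Carrow 1.568, Dorne 2.296.
Rounding to the nearest integer gives Arden 6, Brisco 2, Carrow 2, Dorne 2 — total 12, matching the house size, so no adjustment is needed.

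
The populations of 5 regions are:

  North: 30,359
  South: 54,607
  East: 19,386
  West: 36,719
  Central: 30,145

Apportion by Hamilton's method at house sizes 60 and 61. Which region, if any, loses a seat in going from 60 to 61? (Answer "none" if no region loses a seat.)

none

At 60 seats: North 11, South 19, East 7, West 13, Central 10.
At 61 seats: North 11, South 19, East 7, West 13, Central 11.
No region's allocation decreased.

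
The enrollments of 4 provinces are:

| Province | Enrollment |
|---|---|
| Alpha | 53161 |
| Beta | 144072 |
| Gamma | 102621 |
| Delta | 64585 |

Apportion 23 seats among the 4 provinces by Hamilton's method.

Total 364439; standard divisor 364439/23 ≈ 15845.174.
Standard quotas: Alpha 3.3550, Beta 9.0925, Gamma 6.4765, Delta 4.0760.
Lower quotas: Alpha 3, Beta 9, Gamma 6, Delta 4 (sum 22, leaving 1 seat).
Remainders in descending order: Gamma 0.4765, Alpha 0.3550, Beta 0.0925, Delta 0.0760.
Largest remainder: Gamma receives the extra seat.

Alpha=3, Beta=9, Gamma=7, Delta=4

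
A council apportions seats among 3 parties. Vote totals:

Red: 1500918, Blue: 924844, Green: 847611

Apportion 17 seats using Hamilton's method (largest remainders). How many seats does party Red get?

8

Standard divisor: 3273373 ÷ 17 ≈ 192551.353.
Standard quotas: Red 7.7949, Blue 4.8031, Green 4.4020.
Lower quotas: Red 7, Blue 4, Green 4 (sum 15, leaving 2 seats).
Remainders in descending order: Blue 0.8031, Red 0.7949, Green 0.4020.
Largest remainders: Blue, Red receive the extra seats.
Red receives 8.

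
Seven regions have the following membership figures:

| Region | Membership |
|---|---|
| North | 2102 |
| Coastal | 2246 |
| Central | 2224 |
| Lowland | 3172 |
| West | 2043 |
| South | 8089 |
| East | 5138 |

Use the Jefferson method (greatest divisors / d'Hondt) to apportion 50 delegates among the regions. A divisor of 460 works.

North 4, Coastal 4, Central 4, Lowland 6, West 4, South 17, East 11

With modified divisor 460: modified quotas North 4.570, Coastal 4.883, Central 4.835, Lowland 6.896, West 4.441, South 17.585, East 11.170.
Rounding down: North 4, Coastal 4, Central 4, Lowland 6, West 4, South 17, East 11 (total 50).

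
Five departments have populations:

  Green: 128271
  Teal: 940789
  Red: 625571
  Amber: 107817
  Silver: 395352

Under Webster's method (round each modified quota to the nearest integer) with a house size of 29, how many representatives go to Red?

Standard divisor 2197800/29 ≈ 75786.207; standard quotas: Green 1.693, Teal 12.414, Red 8.254, Amber 1.423, Silver 5.217.
Rounding to the nearest integer gives 2, 12, 8, 1, 5 = 28 seats, so the divisor must be adjusted.
With modified divisor 74400: modified quotas Green 1.724, Teal 12.645, Red 8.408, Amber 1.449, Silver 5.314.
Rounding to the nearest integer: Green 2, Teal 13, Red 8, Amber 1, Silver 5 (total 29).
Red receives 8.

8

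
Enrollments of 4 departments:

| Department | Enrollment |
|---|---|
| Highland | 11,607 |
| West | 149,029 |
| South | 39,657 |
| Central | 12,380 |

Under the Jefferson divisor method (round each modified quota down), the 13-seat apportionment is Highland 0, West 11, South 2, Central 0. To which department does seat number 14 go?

South

Priority for the next seat is population ÷ (current seats + 1).
Priorities: Highland 11607.000, West 12419.083, South 13219.000, Central 12380.000.
Highest priority: South.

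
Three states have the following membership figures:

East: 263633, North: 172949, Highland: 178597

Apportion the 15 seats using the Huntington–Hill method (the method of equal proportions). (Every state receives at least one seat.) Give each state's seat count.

East=7, North=4, Highland=4

With divisor 40307: modified quotas East 6.541, North 4.291, Highland 4.431.
Geometric-mean thresholds: East √(6·7)=6.481, North √(4·5)=4.472, Highland √(4·5)=4.472.
Each quota rounded against its threshold gives East 7, North 4, Highland 4 (total 15).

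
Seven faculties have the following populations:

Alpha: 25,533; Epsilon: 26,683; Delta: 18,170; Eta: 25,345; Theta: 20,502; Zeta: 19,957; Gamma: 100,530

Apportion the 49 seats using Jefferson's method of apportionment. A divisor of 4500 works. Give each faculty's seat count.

With modified divisor 4500: modified quotas Alpha 5.674, Epsilon 5.930, Delta 4.038, Eta 5.632, Theta 4.556, Zeta 4.435, Gamma 22.340.
Rounding down: Alpha 5, Epsilon 5, Delta 4, Eta 5, Theta 4, Zeta 4, Gamma 22 (total 49).

Alpha=5, Epsilon=5, Delta=4, Eta=5, Theta=4, Zeta=4, Gamma=22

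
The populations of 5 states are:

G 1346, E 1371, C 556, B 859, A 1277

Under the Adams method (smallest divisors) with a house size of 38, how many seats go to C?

4

Standard divisor 5409/38 ≈ 142.342; standard quotas: G 9.456, E 9.632, C 3.906, B 6.035, A 8.971.
Rounding up gives 10, 10, 4, 7, 9 = 40 seats, so the divisor must be adjusted.
With modified divisor 150: modified quotas G 8.973, E 9.140, C 3.707, B 5.727, A 8.513.
Rounding up: G 9, E 10, C 4, B 6, A 9 (total 38).
C receives 4.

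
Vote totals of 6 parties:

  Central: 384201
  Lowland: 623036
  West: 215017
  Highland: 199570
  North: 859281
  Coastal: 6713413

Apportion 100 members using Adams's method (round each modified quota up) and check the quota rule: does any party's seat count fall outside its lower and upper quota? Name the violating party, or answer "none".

Standard quotas: Central 4.272, Lowland 6.927, West 2.391, Highland 2.219, North 9.553, Coastal 74.639.
Adams allocation: Central 5, Lowland 7, West 3, Highland 3, North 10, Coastal 72.
Coastal has quota 74.639 (lower 74, upper 75) but receives 72 — outside the quota interval.

Coastal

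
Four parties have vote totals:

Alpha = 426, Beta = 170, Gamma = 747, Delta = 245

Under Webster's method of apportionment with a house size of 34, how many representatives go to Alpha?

Standard divisor 1588/34 ≈ 46.706; standard quotas: Alpha 9.121, Beta 3.640, Gamma 15.994, Delta 5.246.
Rounding to the nearest integer gives Alpha 9, Beta 4, Gamma 16, Delta 5 — total 34, matching the house size, so no adjustment is needed.
Alpha receives 9.

9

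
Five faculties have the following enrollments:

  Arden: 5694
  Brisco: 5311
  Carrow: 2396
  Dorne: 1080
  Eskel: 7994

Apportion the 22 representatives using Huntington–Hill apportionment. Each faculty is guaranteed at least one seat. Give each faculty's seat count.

Arden 6; Brisco 5; Carrow 2; Dorne 1; Eskel 8

With divisor 1009: modified quotas Arden 5.643, Brisco 5.264, Carrow 2.375, Dorne 1.070, Eskel 7.923.
Geometric-mean thresholds: Arden √(5·6)=5.477, Brisco √(5·6)=5.477, Carrow √(2·3)=2.449, Dorne √(1·2)=1.414, Eskel √(7·8)=7.483.
Each quota rounded against its threshold gives Arden 6, Brisco 5, Carrow 2, Dorne 1, Eskel 8 (total 22).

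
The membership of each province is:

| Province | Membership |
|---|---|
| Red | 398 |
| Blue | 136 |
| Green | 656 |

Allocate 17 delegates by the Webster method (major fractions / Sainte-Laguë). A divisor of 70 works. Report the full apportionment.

With modified divisor 70: modified quotas Red 5.686, Blue 1.943, Green 9.371.
Rounding to the nearest integer: Red 6, Blue 2, Green 9 (total 17).

Red 6, Blue 2, Green 9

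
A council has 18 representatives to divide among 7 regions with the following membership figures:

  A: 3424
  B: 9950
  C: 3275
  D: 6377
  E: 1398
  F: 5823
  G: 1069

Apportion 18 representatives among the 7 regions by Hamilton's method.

A=2; B=6; C=2; D=4; E=1; F=3; G=0

The standard divisor is 31316/18 ≈ 1739.778.
Standard quotas: A 1.9681, B 5.7191, C 1.8824, D 3.6654, E 0.8036, F 3.3470, G 0.6144.
Lower quotas: A 1, B 5, C 1, D 3, E 0, F 3, G 0 (sum 13, leaving 5 seats).
Remainders in descending order: A 0.9681, C 0.8824, E 0.8036, B 0.7191, D 0.6654, G 0.6144, F 0.3470.
The surplus seats go to A, C, E, B, D.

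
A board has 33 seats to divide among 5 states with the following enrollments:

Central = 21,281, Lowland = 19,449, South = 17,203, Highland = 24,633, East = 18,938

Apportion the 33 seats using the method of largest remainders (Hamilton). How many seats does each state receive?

Central 7; Lowland 6; South 6; Highland 8; East 6

Total 101504; standard divisor 101504/33 ≈ 3075.879.
Standard quotas: Central 6.9187, Lowland 6.3231, South 5.5929, Highland 8.0084, East 6.1569.
Lower quotas: Central 6, Lowland 6, South 5, Highland 8, East 6 (sum 31, leaving 2 seats).
Remainders in descending order: Central 0.9187, South 0.5929, Lowland 0.3231, East 0.1569, Highland 0.0084.
Largest remainders: Central, South receive the extra seats.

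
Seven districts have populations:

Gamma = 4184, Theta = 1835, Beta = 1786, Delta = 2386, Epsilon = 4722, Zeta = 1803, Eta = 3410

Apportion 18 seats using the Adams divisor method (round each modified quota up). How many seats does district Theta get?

Standard divisor 20126/18 ≈ 1118.111; standard quotas: Gamma 3.742, Theta 1.641, Beta 1.597, Delta 2.134, Epsilon 4.223, Zeta 1.613, Eta 3.050.
Rounding up gives 4, 2, 2, 3, 5, 2, 4 = 22 seats, so the divisor must be adjusted.
With modified divisor 1500: modified quotas Gamma 2.789, Theta 1.223, Beta 1.191, Delta 1.591, Epsilon 3.148, Zeta 1.202, Eta 2.273.
Rounding up: Gamma 3, Theta 2, Beta 2, Delta 2, Epsilon 4, Zeta 2, Eta 3 (total 18).
Theta receives 2.

2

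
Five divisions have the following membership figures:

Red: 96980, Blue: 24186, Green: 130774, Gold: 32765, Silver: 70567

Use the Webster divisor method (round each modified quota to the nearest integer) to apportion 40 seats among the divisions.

Red 11, Blue 3, Green 14, Gold 4, Silver 8

Standard divisor 355272/40 ≈ 8881.8; standard quotas: Red 10.919, Blue 2.723, Green 14.724, Gold 3.689, Silver 7.945.
Rounding to the nearest integer gives 11, 3, 15, 4, 8 = 41 seats, so the divisor must be adjusted.
With modified divisor 9100: modified quotas Red 10.657, Blue 2.658, Green 14.371, Gold 3.601, Silver 7.755.
Rounding to the nearest integer: Red 11, Blue 3, Green 14, Gold 4, Silver 8 (total 40).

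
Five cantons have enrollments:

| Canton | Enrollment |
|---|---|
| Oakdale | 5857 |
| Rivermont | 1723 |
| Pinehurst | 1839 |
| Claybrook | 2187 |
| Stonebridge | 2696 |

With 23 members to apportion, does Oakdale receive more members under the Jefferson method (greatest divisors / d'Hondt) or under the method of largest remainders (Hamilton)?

Jefferson

Jefferson: Oakdale 10, Rivermont 3, Pinehurst 3, Claybrook 3, Stonebridge 4.
Hamilton: Oakdale 9, Rivermont 3, Pinehurst 3, Claybrook 4, Stonebridge 4.
Oakdale gets 10 under Jefferson and 9 under Hamilton.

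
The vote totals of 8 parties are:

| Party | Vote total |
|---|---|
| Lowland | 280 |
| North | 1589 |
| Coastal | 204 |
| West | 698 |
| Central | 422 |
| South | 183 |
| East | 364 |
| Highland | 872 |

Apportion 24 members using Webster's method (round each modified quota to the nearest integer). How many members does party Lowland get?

1

Standard divisor 4612/24 ≈ 192.167; standard quotas: Lowland 1.457, North 8.269, Coastal 1.062, West 3.632, Central 2.196, South 0.952, East 1.894, Highland 4.538.
Rounding to the nearest integer gives Lowland 1, North 8, Coastal 1, West 4, Central 2, South 1, East 2, Highland 5 — total 24, matching the house size, so no adjustment is needed.
Lowland receives 1.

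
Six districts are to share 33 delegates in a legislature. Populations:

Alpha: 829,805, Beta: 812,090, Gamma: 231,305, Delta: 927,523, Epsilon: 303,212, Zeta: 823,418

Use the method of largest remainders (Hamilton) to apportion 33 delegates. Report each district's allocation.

Alpha 7, Beta 7, Gamma 2, Delta 8, Epsilon 2, Zeta 7

Standard divisor: 3927353 ÷ 33 ≈ 119010.697.
Standard quotas: Alpha 6.9725, Beta 6.8237, Gamma 1.9436, Delta 7.7936, Epsilon 2.5478, Zeta 6.9189.
Lower quotas: Alpha 6, Beta 6, Gamma 1, Delta 7, Epsilon 2, Zeta 6 (sum 28, leaving 5 seats).
Remainders in descending order: Alpha 0.9725, Gamma 0.9436, Zeta 0.9189, Beta 0.8237, Delta 0.7936, Epsilon 0.5478.
Largest remainders: Alpha, Gamma, Zeta, Beta, Delta receive the extra seats.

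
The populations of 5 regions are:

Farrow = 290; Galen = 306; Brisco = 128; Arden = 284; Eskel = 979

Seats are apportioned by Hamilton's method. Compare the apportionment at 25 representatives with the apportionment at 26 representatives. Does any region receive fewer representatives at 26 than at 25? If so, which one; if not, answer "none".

At 25 seats: Farrow 4, Galen 4, Brisco 2, Arden 3, Eskel 12.
At 26 seats: Farrow 4, Galen 4, Brisco 1, Arden 4, Eskel 13.
Brisco drops from 2 to 1.

Brisco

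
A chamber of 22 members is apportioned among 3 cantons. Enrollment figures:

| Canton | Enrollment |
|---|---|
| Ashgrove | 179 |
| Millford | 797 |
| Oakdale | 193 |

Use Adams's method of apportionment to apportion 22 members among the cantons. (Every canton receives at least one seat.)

Ashgrove 4, Millford 14, Oakdale 4

Standard divisor 1169/22 ≈ 53.136; standard quotas: Ashgrove 3.369, Millford 14.999, Oakdale 3.632.
Rounding up gives 4, 15, 4 = 23 seats, so the divisor must be adjusted.
With modified divisor 58: modified quotas Ashgrove 3.086, Millford 13.741, Oakdale 3.328.
Rounding up: Ashgrove 4, Millford 14, Oakdale 4 (total 22).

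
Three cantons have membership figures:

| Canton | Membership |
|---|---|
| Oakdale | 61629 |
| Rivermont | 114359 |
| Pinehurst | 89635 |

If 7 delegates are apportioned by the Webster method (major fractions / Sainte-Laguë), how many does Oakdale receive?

Standard divisor 265623/7 ≈ 37946.143; standard quotas: Oakdale 1.624, Rivermont 3.014, Pinehurst 2.362.
Rounding to the nearest integer gives Oakdale 2, Rivermont 3, Pinehurst 2 — total 7, matching the house size, so no adjustment is needed.
Oakdale receives 2.

2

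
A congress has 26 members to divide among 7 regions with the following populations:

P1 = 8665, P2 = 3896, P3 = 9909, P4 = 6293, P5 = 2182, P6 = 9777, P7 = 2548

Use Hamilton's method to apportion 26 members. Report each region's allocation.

Standard divisor: 43270 ÷ 26 ≈ 1664.231.
Standard quotas: P1 5.2066, P2 2.3410, P3 5.9541, P4 3.7813, P5 1.3111, P6 5.8748, P7 1.5310.
Lower quotas: P1 5, P2 2, P3 5, P4 3, P5 1, P6 5, P7 1 (sum 22, leaving 4 seats).
Remainders in descending order: P3 0.9541, P6 0.8748, P4 0.7813, P7 0.5310, P2 0.3410, P5 0.3111, P1 0.2066.
Largest remainders: P3, P6, P4, P7 receive the extra seats.

P1=5, P2=2, P3=6, P4=4, P5=1, P6=6, P7=2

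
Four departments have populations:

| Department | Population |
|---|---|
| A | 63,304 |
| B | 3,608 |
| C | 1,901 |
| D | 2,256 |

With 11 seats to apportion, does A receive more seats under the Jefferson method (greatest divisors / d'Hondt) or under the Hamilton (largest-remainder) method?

Jefferson: A 11, B 0, C 0, D 0.
Hamilton: A 10, B 1, C 0, D 0.
A gets 11 under Jefferson and 10 under Hamilton.

Jefferson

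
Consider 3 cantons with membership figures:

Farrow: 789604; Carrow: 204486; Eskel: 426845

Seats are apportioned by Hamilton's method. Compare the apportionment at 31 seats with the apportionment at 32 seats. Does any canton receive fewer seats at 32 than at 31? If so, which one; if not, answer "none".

At 31 seats: Farrow 17, Carrow 5, Eskel 9.
At 32 seats: Farrow 18, Carrow 4, Eskel 10.
Carrow drops from 5 to 4.

Carrow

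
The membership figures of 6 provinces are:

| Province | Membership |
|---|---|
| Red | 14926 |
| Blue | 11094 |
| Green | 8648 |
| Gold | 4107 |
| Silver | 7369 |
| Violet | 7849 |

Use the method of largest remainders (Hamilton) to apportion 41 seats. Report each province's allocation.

Total 53993; standard divisor 53993/41 ≈ 1316.902.
Standard quotas: Red 11.3342, Blue 8.4243, Green 6.5669, Gold 3.1187, Silver 5.5957, Violet 5.9602.
Lower quotas: Red 11, Blue 8, Green 6, Gold 3, Silver 5, Violet 5 (sum 38, leaving 3 seats).
Remainders in descending order: Violet 0.9602, Silver 0.5957, Green 0.5669, Blue 0.4243, Red 0.3342, Gold 0.1187.
Largest remainders: Violet, Silver, Green receive the extra seats.

Red=11, Blue=8, Green=7, Gold=3, Silver=6, Violet=6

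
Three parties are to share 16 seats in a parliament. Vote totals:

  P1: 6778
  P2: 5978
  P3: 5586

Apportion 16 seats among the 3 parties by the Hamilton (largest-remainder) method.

P1: 6, P2: 5, P3: 5

The standard divisor is 18342/16 ≈ 1146.375.
Standard quotas: P1 5.9126, P2 5.2147, P3 4.8728.
Lower quotas: P1 5, P2 5, P3 4 (sum 14, leaving 2 seats).
Remainders in descending order: P1 0.9126, P3 0.8728, P2 0.2147.
The surplus seats go to P1, P3.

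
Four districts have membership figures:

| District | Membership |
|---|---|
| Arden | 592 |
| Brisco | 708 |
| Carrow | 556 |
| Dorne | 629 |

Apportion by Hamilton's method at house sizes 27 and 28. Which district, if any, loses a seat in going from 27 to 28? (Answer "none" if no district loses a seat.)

none

At 27 seats: Arden 6, Brisco 8, Carrow 6, Dorne 7.
At 28 seats: Arden 7, Brisco 8, Carrow 6, Dorne 7.
No district's allocation decreased.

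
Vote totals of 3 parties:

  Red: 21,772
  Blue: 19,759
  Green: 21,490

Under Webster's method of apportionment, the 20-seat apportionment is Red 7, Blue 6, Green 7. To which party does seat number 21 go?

Blue

Priority for the next seat is population ÷ (current seats + 0.5).
Priorities: Red 2902.933, Blue 3039.846, Green 2865.333.
Highest priority: Blue.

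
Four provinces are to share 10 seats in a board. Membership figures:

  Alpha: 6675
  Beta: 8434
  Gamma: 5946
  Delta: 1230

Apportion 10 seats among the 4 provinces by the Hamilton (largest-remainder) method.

Alpha: 3, Beta: 4, Gamma: 3, Delta: 0

Standard divisor: 22285 ÷ 10 ≈ 2228.5.
Standard quotas: Alpha 2.9953, Beta 3.7846, Gamma 2.6682, Delta 0.5519.
Lower quotas: Alpha 2, Beta 3, Gamma 2, Delta 0 (sum 7, leaving 3 seats).
Remainders in descending order: Alpha 0.9953, Beta 0.7846, Gamma 0.6682, Delta 0.5519.
Largest remainders: Alpha, Beta, Gamma receive the extra seats.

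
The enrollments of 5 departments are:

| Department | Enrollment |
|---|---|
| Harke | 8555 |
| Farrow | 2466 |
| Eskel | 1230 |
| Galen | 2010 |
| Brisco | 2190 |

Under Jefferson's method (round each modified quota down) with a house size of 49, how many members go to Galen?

6

Standard divisor 16451/49 ≈ 335.735; standard quotas: Harke 25.481, Farrow 7.345, Eskel 3.664, Galen 5.987, Brisco 6.523.
Rounding down gives 25, 7, 3, 5, 6 = 46 seats, so the divisor must be adjusted.
With modified divisor 315: modified quotas Harke 27.159, Farrow 7.829, Eskel 3.905, Galen 6.381, Brisco 6.952.
Rounding down: Harke 27, Farrow 7, Eskel 3, Galen 6, Brisco 6 (total 49).
Galen receives 6.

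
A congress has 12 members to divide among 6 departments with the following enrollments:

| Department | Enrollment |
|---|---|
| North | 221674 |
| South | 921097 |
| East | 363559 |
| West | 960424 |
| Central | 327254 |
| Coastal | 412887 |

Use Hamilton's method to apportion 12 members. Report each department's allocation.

The standard divisor is 3206895/12 ≈ 267241.25.
Standard quotas: North 0.8295, South 3.4467, East 1.3604, West 3.5938, Central 1.2246, Coastal 1.5450.
Lower quotas: North 0, South 3, East 1, West 3, Central 1, Coastal 1 (sum 9, leaving 3 seats).
Remainders in descending order: North 0.8295, West 0.5938, Coastal 0.5450, South 0.4467, East 0.3604, Central 0.2246.
Largest remainders: North, West, Coastal receive the extra seats.

North 1, South 3, East 1, West 4, Central 1, Coastal 2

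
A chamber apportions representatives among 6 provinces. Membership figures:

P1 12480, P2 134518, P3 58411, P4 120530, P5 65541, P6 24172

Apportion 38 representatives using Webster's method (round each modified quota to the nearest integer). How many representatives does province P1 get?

1

Standard divisor 415652/38 ≈ 10938.211; standard quotas: P1 1.141, P2 12.298, P3 5.340, P4 11.019, P5 5.992, P6 2.210.
Rounding to the nearest integer gives 1, 12, 5, 11, 6, 2 = 37 seats, so the divisor must be adjusted.
With modified divisor 10700: modified quotas P1 1.166, P2 12.572, P3 5.459, P4 11.264, P5 6.125, P6 2.259.
Rounding to the nearest integer: P1 1, P2 13, P3 5, P4 11, P5 6, P6 2 (total 38).
P1 receives 1.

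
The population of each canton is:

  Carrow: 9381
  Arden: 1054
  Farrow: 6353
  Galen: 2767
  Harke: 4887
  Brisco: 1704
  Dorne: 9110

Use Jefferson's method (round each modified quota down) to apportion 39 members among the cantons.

Carrow 11, Arden 1, Farrow 7, Galen 3, Harke 5, Brisco 2, Dorne 10

Standard divisor 35256/39 ≈ 904; standard quotas: Carrow 10.377, Arden 1.166, Farrow 7.028, Galen 3.061, Harke 5.406, Brisco 1.885, Dorne 10.077.
Rounding down gives 10, 1, 7, 3, 5, 1, 10 = 37 seats, so the divisor must be adjusted.
With modified divisor 840: modified quotas Carrow 11.168, Arden 1.255, Farrow 7.563, Galen 3.294, Harke 5.818, Brisco 2.029, Dorne 10.845.
Rounding down: Carrow 11, Arden 1, Farrow 7, Galen 3, Harke 5, Brisco 2, Dorne 10 (total 39).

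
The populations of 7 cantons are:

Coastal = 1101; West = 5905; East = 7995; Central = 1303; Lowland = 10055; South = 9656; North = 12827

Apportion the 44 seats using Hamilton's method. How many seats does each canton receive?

Coastal: 1; West: 5; East: 7; Central: 1; Lowland: 9; South: 9; North: 12

Total 48842; standard divisor 48842/44 ≈ 1110.045.
Standard quotas: Coastal 0.9919, West 5.3196, East 7.2024, Central 1.1738, Lowland 9.0582, South 8.6987, North 11.5554.
Lower quotas: Coastal 0, West 5, East 7, Central 1, Lowland 9, South 8, North 11 (sum 41, leaving 3 seats).
Remainders in descending order: Coastal 0.9919, South 0.6987, North 0.5554, West 0.3196, East 0.2024, Central 0.1738, Lowland 0.0582.
The surplus seats go to Coastal, South, North.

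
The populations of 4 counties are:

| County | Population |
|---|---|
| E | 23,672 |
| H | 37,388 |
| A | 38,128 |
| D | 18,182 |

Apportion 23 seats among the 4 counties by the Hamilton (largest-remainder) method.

Total 117370; standard divisor 117370/23 ≈ 5103.043.
Standard quotas: E 4.6388, H 7.3266, A 7.4716, D 3.5630.
Lower quotas: E 4, H 7, A 7, D 3 (sum 21, leaving 2 seats).
Remainders in descending order: E 0.6388, D 0.5630, A 0.4716, H 0.3266.
Largest remainders: E, D receive the extra seats.

E 5, H 7, A 7, D 4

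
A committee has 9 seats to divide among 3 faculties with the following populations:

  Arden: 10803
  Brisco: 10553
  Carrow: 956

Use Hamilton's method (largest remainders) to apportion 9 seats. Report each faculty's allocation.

Arden=4, Brisco=4, Carrow=1

The standard divisor is 22312/9 ≈ 2479.111.
Standard quotas: Arden 4.3576, Brisco 4.2568, Carrow 0.3856.
Lower quotas: Arden 4, Brisco 4, Carrow 0 (sum 8, leaving 1 seat).
Remainders in descending order: Carrow 0.3856, Arden 0.3576, Brisco 0.2568.
The surplus seat goes to Carrow.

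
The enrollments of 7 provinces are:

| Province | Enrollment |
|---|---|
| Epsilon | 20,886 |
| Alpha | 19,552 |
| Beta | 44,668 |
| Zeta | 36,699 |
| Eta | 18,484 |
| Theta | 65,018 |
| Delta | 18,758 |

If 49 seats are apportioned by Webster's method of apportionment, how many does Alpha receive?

Standard divisor 224065/49 ≈ 4572.755; standard quotas: Epsilon 4.567, Alpha 4.276, Beta 9.768, Zeta 8.026, Eta 4.042, Theta 14.219, Delta 4.102.
Rounding to the nearest integer gives Epsilon 5, Alpha 4, Beta 10, Zeta 8, Eta 4, Theta 14, Delta 4 — total 49, matching the house size, so no adjustment is needed.
Alpha receives 4.

4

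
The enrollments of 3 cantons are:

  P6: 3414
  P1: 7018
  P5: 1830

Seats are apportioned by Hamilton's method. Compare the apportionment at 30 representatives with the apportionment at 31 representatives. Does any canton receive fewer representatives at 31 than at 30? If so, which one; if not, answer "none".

At 30 seats: P6 8, P1 17, P5 5.
At 31 seats: P6 9, P1 18, P5 4.
P5 drops from 5 to 4.

P5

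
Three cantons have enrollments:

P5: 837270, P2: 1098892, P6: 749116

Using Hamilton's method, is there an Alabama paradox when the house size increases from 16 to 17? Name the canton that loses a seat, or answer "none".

none

At 16 seats: P5 5, P2 7, P6 4.
At 17 seats: P5 5, P2 7, P6 5.
No canton's allocation decreased.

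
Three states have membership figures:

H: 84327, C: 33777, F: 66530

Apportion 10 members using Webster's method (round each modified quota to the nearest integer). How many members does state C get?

Standard divisor 184634/10 ≈ 18463.4; standard quotas: H 4.567, C 1.829, F 3.603.
Rounding to the nearest integer gives 5, 2, 4 = 11 seats, so the divisor must be adjusted.
With modified divisor 18900: modified quotas H 4.462, C 1.787, F 3.520.
Rounding to the nearest integer: H 4, C 2, F 4 (total 10).
C receives 2.

2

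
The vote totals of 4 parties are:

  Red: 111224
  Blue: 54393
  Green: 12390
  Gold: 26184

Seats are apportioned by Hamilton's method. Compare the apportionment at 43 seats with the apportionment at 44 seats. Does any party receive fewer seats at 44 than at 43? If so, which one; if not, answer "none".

Gold

At 43 seats: Red 23, Blue 11, Green 3, Gold 6.
At 44 seats: Red 24, Blue 12, Green 3, Gold 5.
Gold drops from 6 to 5.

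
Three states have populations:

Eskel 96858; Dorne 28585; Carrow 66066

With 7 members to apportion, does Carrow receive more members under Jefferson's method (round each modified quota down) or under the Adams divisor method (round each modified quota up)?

Jefferson: Eskel 4, Dorne 1, Carrow 2.
Adams: Eskel 3, Dorne 1, Carrow 3.
Carrow gets 2 under Jefferson and 3 under Adams.

Adams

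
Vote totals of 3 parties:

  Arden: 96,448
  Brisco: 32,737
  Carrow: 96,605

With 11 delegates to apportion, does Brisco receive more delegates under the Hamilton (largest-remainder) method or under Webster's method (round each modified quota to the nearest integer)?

Webster

Hamilton: Arden 5, Brisco 1, Carrow 5.
Webster: Arden 4, Brisco 2, Carrow 5.
Brisco gets 1 under Hamilton and 2 under Webster.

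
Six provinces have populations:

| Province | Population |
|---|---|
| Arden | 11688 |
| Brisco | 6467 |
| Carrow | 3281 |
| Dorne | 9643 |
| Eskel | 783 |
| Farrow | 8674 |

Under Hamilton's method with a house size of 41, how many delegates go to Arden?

The standard divisor is 40536/41 ≈ 988.683.
Standard quotas: Arden 11.8218, Brisco 6.5410, Carrow 3.3186, Dorne 9.7534, Eskel 0.7920, Farrow 8.7733.
Lower quotas: Arden 11, Brisco 6, Carrow 3, Dorne 9, Eskel 0, Farrow 8 (sum 37, leaving 4 seats).
Remainders in descending order: Arden 0.8218, Eskel 0.7920, Farrow 0.7733, Dorne 0.7534, Brisco 0.5410, Carrow 0.3186.
Largest remainders: Arden, Eskel, Farrow, Dorne receive the extra seats.
Arden receives 12.

12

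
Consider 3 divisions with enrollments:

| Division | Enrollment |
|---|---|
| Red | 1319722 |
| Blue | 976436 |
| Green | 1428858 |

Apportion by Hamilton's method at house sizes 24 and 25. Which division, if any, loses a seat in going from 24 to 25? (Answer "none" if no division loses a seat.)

none

At 24 seats: Red 9, Blue 6, Green 9.
At 25 seats: Red 9, Blue 6, Green 10.
No division's allocation decreased.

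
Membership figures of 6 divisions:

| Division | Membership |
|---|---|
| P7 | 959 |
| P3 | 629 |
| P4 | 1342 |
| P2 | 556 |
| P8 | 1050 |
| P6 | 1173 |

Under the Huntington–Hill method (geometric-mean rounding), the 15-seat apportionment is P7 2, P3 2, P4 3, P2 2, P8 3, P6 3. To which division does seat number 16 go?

P7

Priority for the next seat is population ÷ (√(s·(s+1))).
Priorities: P7 391.510, P3 256.788, P4 387.402, P2 226.986, P8 303.109, P6 338.616.
Highest priority: P7.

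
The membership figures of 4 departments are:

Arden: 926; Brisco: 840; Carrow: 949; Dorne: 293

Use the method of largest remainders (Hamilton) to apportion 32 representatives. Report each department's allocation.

Arden=10, Brisco=9, Carrow=10, Dorne=3

Standard divisor: 3008 ÷ 32 = 94.
Standard quotas: Arden 9.851, Brisco 8.936, Carrow 10.096, Dorne 3.117.
Lower quotas: Arden 9, Brisco 8, Carrow 10, Dorne 3 (sum 30, leaving 2 seats).
Remainders in descending order: Brisco 0.936, Arden 0.851, Dorne 0.117, Carrow 0.096.
Largest remainders: Brisco, Arden receive the extra seats.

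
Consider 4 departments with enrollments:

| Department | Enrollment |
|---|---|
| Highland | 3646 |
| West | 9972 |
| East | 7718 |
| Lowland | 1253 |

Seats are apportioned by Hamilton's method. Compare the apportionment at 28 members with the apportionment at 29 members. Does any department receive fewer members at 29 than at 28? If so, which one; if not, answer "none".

Lowland

At 28 seats: Highland 4, West 12, East 10, Lowland 2.
At 29 seats: Highland 5, West 13, East 10, Lowland 1.
Lowland drops from 2 to 1.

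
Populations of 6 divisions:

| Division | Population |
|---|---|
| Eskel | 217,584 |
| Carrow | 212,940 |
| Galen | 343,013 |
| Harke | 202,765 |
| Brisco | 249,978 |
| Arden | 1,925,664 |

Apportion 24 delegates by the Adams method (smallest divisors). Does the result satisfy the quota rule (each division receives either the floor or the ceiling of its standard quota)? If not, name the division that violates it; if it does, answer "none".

Arden

Standard quotas: Eskel 1.657, Carrow 1.621, Galen 2.612, Harke 1.544, Brisco 1.903, Arden 14.663.
Adams allocation: Eskel 2, Carrow 2, Galen 3, Harke 2, Brisco 2, Arden 13.
Arden has quota 14.663 (lower 14, upper 15) but receives 13 — outside the quota interval.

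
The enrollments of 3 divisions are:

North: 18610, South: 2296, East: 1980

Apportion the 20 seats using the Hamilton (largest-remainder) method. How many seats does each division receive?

Total 22886; standard divisor 22886/20 ≈ 1144.3.
Standard quotas: North 16.2632, South 2.0065, East 1.7303.
Lower quotas: North 16, South 2, East 1 (sum 19, leaving 1 seat).
Remainders in descending order: East 0.7303, North 0.2632, South 0.0065.
Largest remainder: East receives the extra seat.

North 16, South 2, East 2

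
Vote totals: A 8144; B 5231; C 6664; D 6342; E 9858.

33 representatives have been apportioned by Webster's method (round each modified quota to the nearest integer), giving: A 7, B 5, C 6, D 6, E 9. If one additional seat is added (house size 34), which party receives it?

A

Priority for the next seat is population ÷ (current seats + 0.5).
Priorities: A 1085.867, B 951.091, C 1025.231, D 975.692, E 1037.684.
Highest priority: A.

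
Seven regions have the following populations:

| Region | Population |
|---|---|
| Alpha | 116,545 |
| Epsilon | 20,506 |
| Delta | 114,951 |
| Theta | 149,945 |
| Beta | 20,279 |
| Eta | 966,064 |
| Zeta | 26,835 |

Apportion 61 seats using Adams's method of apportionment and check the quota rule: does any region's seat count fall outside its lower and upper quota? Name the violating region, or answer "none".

Eta

Standard quotas: Alpha 5.024, Epsilon 0.884, Delta 4.955, Theta 6.463, Beta 0.874, Eta 41.643, Zeta 1.157.
Adams allocation: Alpha 5, Epsilon 1, Delta 5, Theta 7, Beta 1, Eta 40, Zeta 2.
Eta has quota 41.643 (lower 41, upper 42) but receives 40 — outside the quota interval.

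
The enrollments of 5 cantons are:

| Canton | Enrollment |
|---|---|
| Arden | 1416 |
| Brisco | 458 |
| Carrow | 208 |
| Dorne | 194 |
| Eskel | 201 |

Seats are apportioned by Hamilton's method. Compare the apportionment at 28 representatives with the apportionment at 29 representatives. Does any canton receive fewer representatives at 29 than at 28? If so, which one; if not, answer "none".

At 28 seats: Arden 16, Brisco 5, Carrow 3, Dorne 2, Eskel 2.
At 29 seats: Arden 17, Brisco 5, Carrow 3, Dorne 2, Eskel 2.
No canton's allocation decreased.

none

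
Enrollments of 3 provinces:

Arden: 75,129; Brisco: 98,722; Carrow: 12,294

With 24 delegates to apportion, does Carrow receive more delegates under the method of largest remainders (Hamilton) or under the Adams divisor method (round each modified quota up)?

Adams

Hamilton: Arden 10, Brisco 13, Carrow 1.
Adams: Arden 10, Brisco 12, Carrow 2.
Carrow gets 1 under Hamilton and 2 under Adams.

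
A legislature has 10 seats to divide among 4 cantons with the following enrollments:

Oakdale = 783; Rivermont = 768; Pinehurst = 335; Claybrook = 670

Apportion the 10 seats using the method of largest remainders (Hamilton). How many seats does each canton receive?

Oakdale=3; Rivermont=3; Pinehurst=1; Claybrook=3

The standard divisor is 2556/10 ≈ 255.6.
Standard quotas: Oakdale 3.063, Rivermont 3.005, Pinehurst 1.311, Claybrook 2.621.
Lower quotas: Oakdale 3, Rivermont 3, Pinehurst 1, Claybrook 2 (sum 9, leaving 1 seat).
Remainders in descending order: Claybrook 0.621, Pinehurst 0.311, Oakdale 0.063, Rivermont 0.005.
The surplus seat goes to Claybrook.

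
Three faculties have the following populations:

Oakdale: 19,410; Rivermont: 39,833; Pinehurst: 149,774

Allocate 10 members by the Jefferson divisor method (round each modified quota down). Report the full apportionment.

Standard divisor 209017/10 ≈ 20901.7; standard quotas: Oakdale 0.929, Rivermont 1.906, Pinehurst 7.166.
Rounding down gives 0, 1, 7 = 8 seats, so the divisor must be adjusted.
With modified divisor 18928.2: modified quotas Oakdale 1.025, Rivermont 2.104, Pinehurst 7.913.
Rounding down: Oakdale 1, Rivermont 2, Pinehurst 7 (total 10).

Oakdale 1, Rivermont 2, Pinehurst 7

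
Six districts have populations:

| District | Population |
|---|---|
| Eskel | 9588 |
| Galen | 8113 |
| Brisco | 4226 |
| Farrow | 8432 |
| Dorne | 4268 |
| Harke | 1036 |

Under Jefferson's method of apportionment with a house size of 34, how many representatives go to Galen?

Standard divisor 35663/34 ≈ 1048.912; standard quotas: Eskel 9.141, Galen 7.735, Brisco 4.029, Farrow 8.039, Dorne 4.069, Harke 0.988.
Rounding down gives 9, 7, 4, 8, 4, 0 = 32 seats, so the divisor must be adjusted.
With modified divisor 1000: modified quotas Eskel 9.588, Galen 8.113, Brisco 4.226, Farrow 8.432, Dorne 4.268, Harke 1.036.
Rounding down: Eskel 9, Galen 8, Brisco 4, Farrow 8, Dorne 4, Harke 1 (total 34).
Galen receives 8.

8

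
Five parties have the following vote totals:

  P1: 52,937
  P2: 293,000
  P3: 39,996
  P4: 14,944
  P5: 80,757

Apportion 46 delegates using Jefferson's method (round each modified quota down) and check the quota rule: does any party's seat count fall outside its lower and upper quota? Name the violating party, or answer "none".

P2

Standard quotas: P1 5.056, P2 27.984, P3 3.820, P4 1.427, P5 7.713.
Jefferson allocation: P1 5, P2 29, P3 3, P4 1, P5 8.
P2 has quota 27.984 (lower 27, upper 28) but receives 29 — outside the quota interval.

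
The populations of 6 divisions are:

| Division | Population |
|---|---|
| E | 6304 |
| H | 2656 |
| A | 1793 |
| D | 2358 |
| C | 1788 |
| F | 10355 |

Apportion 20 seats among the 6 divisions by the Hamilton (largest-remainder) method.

Total 25254; standard divisor 25254/20 ≈ 1262.7.
Standard quotas: E 4.9925, H 2.1034, A 1.4200, D 1.8674, C 1.4160, F 8.2007.
Lower quotas: E 4, H 2, A 1, D 1, C 1, F 8 (sum 17, leaving 3 seats).
Remainders in descending order: E 0.9925, D 0.8674, A 0.4200, C 0.4160, F 0.2007, H 0.1034.
Largest remainders: E, D, A receive the extra seats.

E 5, H 2, A 2, D 2, C 1, F 8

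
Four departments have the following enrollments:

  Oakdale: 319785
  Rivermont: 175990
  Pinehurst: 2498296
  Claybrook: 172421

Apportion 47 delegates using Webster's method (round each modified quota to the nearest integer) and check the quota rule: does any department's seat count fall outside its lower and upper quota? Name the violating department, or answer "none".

Standard quotas: Oakdale 4.747, Rivermont 2.612, Pinehurst 37.082, Claybrook 2.559.
Webster allocation: Oakdale 5, Rivermont 3, Pinehurst 36, Claybrook 3.
Pinehurst has quota 37.082 (lower 37, upper 38) but receives 36 — outside the quota interval.

Pinehurst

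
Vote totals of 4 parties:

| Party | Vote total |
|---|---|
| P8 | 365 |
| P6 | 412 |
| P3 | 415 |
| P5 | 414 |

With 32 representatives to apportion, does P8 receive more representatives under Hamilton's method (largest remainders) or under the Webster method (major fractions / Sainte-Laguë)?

Hamilton: P8 8, P6 8, P3 8, P5 8.
Webster: P8 7, P6 8, P3 9, P5 8.
P8 gets 8 under Hamilton and 7 under Webster.

Hamilton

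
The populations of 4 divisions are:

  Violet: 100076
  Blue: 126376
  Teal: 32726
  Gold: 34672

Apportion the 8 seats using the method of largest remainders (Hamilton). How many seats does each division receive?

The standard divisor is 293850/8 ≈ 36731.25.
Standard quotas: Violet 2.7245, Blue 3.4406, Teal 0.8910, Gold 0.9439.
Lower quotas: Violet 2, Blue 3, Teal 0, Gold 0 (sum 5, leaving 3 seats).
Remainders in descending order: Gold 0.9439, Teal 0.8910, Violet 0.7245, Blue 0.4406.
Largest remainders: Gold, Teal, Violet receive the extra seats.

Violet: 3, Blue: 3, Teal: 1, Gold: 1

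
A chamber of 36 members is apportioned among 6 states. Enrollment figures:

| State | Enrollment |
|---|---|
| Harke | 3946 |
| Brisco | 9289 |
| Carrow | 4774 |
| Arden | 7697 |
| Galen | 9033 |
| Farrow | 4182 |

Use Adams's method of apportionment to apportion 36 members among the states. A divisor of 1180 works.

With modified divisor 1180: modified quotas Harke 3.344, Brisco 7.872, Carrow 4.046, Arden 6.523, Galen 7.655, Farrow 3.544.
Rounding up: Harke 4, Brisco 8, Carrow 5, Arden 7, Galen 8, Farrow 4 (total 36).

Harke: 4, Brisco: 8, Carrow: 5, Arden: 7, Galen: 8, Farrow: 4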